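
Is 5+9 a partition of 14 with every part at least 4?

Yes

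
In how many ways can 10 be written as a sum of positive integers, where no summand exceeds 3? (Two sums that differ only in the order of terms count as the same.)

14

The partitions of 10 that satisfy the conditions:
3 + 3 + 3 + 1
3 + 3 + 2 + 2
3 + 3 + 2 + 1 + 1
3 + 3 + 1 + 1 + 1 + 1
3 + 2 + 2 + 2 + 1
3 + 2 + 2 + 1 + 1 + 1
3 + 2 + 1 + 1 + 1 + 1 + 1
3 + 1 + 1 + 1 + 1 + 1 + 1 + 1
2 + 2 + 2 + 2 + 2
2 + 2 + 2 + 2 + 1 + 1
2 + 2 + 2 + 1 + 1 + 1 + 1
2 + 2 + 1 + 1 + 1 + 1 + 1 + 1
2 + 1 + 1 + 1 + 1 + 1 + 1 + 1 + 1
1 + 1 + 1 + 1 + 1 + 1 + 1 + 1 + 1 + 1
That's 14 in total.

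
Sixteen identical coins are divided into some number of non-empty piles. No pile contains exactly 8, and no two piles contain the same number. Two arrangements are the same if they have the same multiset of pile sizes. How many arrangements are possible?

27

A partial list (first 12 by largest part):
16
15+1
14+2
13+3
13+2+1
12+4
12+3+1
11+5
11+4+1
11+3+2
10+6
10+5+1
…and 15 more, for 27 total.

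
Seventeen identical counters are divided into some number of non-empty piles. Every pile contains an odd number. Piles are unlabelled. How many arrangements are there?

38

There are too many to list fully; the first 12 (by largest part) are:
17
15, 1, 1
13, 3, 1
13, 1, 1, 1, 1
11, 5, 1
11, 3, 3
11, 3, 1, 1, 1
11, 1, 1, 1, 1, 1, 1
9, 7, 1
9, 5, 3
9, 5, 1, 1, 1
9, 3, 3, 1, 1
…and 26 more, for 38 total.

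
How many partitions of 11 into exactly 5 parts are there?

10

Listing the qualifying partitions of 11:
7 + 1 + 1 + 1 + 1
6 + 2 + 1 + 1 + 1
5 + 3 + 1 + 1 + 1
5 + 2 + 2 + 1 + 1
4 + 4 + 1 + 1 + 1
4 + 3 + 2 + 1 + 1
4 + 2 + 2 + 2 + 1
3 + 3 + 3 + 1 + 1
3 + 3 + 2 + 2 + 1
3 + 2 + 2 + 2 + 2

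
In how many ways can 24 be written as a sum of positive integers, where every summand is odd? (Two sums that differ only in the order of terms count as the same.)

Systematic enumeration (by largest part, then next-largest, …) yields 122.

122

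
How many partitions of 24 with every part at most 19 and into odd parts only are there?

119

Enumerating by decreasing first part gives 119 partitions in all.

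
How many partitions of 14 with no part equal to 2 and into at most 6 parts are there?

A partial list (first 12 by largest part):
14
13+1
12+1+1
11+3
11+1+1+1
10+4
10+3+1
10+1+1+1+1
9+5
9+4+1
9+3+1+1
9+1+1+1+1+1
…and 31 more, for 43 total.

43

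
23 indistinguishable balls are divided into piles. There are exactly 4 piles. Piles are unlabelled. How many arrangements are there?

Enumerating by decreasing first part gives 94 partitions in all.

94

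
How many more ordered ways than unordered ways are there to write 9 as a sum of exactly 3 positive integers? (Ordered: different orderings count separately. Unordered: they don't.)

21

Ordered (compositions into 3 parts): C(8,2) = 28.
Unordered (partitions into 3 parts): 7.
Difference: 28 − 7 = 21.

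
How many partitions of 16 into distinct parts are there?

A partial list (first 12 by largest part):
16
15, 1
14, 2
13, 3
13, 2, 1
12, 4
12, 3, 1
11, 5
11, 4, 1
11, 3, 2
10, 6
10, 5, 1
…and 20 more, for 32 total.

32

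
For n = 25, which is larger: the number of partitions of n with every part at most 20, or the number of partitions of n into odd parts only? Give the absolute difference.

1804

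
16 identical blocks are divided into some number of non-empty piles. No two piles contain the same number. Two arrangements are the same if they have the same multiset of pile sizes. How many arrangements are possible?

32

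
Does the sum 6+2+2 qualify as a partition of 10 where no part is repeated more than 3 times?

The parts sum to 10, and the condition 'no summand is used more than 3 times' holds.

Yes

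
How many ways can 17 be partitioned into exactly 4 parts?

There are too many to list fully; the first 12 (by largest part) are:
14, 1, 1, 1
13, 2, 1, 1
12, 3, 1, 1
12, 2, 2, 1
11, 4, 1, 1
11, 3, 2, 1
11, 2, 2, 2
10, 5, 1, 1
10, 4, 2, 1
10, 3, 3, 1
10, 3, 2, 2
9, 6, 1, 1
…and 27 more, for 39 total.

39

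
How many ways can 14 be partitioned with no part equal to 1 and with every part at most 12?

33

A partial list (first 12 by largest part):
2, 12
3, 11
4, 10
2, 2, 10
5, 9
2, 3, 9
6, 8
2, 4, 8
3, 3, 8
2, 2, 2, 8
7, 7
2, 5, 7
…and 21 more, for 33 total.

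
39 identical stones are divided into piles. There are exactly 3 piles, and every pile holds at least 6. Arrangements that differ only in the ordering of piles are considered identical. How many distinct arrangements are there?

48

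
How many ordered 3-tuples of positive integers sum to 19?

Equivalently, choose which 2 of the 18 gaps become plus signs: C(18,2) = 153.

153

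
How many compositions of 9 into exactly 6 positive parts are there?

By stars and bars with positive parts, the count is C(8,5) = 56.

56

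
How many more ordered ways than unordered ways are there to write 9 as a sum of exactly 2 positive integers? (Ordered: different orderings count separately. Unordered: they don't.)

Compositions: C(8,1) = 8.
Partitions of 9 into exactly 2 parts: 4.
Difference: 8 − 4 = 4.

4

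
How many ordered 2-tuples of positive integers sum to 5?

4

A composition of 5 into 2 positive parts is chosen by placing 1 dividers among the 4 gaps between 5 units: C(4,1) = 4.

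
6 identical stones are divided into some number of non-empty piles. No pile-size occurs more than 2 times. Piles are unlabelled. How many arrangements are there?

Enumerating:
6
5, 1
4, 2
4, 1, 1
3, 3
3, 2, 1
2, 2, 1, 1
That's 7 in total.

7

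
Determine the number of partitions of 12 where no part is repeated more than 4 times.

60

There are too many to list fully; the first 12 (by largest part) are:
12
11, 1
10, 2
10, 1, 1
9, 3
9, 2, 1
9, 1, 1, 1
8, 4
8, 3, 1
8, 2, 2
8, 2, 1, 1
8, 1, 1, 1, 1
…and 48 more, for 60 total.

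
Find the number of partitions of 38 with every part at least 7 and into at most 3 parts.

There are too many to list fully; the first 12 (by largest part) are:
38
31+7
30+8
29+9
28+10
27+11
26+12
25+13
24+14
24+7+7
23+15
23+8+7
…and 35 more, for 47 total.

47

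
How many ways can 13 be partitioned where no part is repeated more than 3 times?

A partial list (first 12 by largest part):
13
12+1
11+2
11+1+1
10+3
10+2+1
10+1+1+1
9+4
9+3+1
9+2+2
9+2+1+1
8+5
…and 52 more, for 64 total.

64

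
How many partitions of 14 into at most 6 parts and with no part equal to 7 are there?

77

There are 77 such partitions.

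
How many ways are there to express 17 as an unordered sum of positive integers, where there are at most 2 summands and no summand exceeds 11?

3

Enumerating:
11 + 6
10 + 7
9 + 8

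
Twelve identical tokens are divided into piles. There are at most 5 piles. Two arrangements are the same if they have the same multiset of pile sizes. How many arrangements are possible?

47

A partial list (first 12 by largest part):
12
11+1
10+2
10+1+1
9+3
9+2+1
9+1+1+1
8+4
8+3+1
8+2+2
8+2+1+1
8+1+1+1+1
…and 35 more, for 47 total.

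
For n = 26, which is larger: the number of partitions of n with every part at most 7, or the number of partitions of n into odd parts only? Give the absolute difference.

844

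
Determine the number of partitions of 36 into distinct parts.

668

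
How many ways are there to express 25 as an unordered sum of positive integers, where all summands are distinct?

142

Direct enumeration gives 142 partitions.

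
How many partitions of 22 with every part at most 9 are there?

There are 732 such partitions.

732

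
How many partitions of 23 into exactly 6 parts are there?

Enumerating by decreasing first part gives 163 partitions in all.

163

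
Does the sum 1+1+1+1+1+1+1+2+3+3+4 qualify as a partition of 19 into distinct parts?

No

The parts sum to 19, and the condition 'all summands are distinct' is violated.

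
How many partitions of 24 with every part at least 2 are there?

320

There are 320 such partitions.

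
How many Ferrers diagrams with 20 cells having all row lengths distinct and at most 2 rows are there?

The partitions of 20 that satisfy the conditions:
20
19,1
18,2
17,3
16,4
15,5
14,6
13,7
12,8
11,9
Counting gives 10.

10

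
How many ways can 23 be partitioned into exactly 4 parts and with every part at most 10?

There are too many to list fully; the first 12 (by largest part) are:
10 + 10 + 2 + 1
10 + 9 + 3 + 1
10 + 9 + 2 + 2
10 + 8 + 4 + 1
10 + 8 + 3 + 2
10 + 7 + 5 + 1
10 + 7 + 4 + 2
10 + 7 + 3 + 3
10 + 6 + 6 + 1
10 + 6 + 5 + 2
10 + 6 + 4 + 3
10 + 5 + 5 + 3
…and 29 more, for 41 total.

41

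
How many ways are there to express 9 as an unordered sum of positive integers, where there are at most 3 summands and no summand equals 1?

Enumerating:
9
7 + 2
6 + 3
5 + 4
5 + 2 + 2
4 + 3 + 2
3 + 3 + 3
Counting gives 7.

7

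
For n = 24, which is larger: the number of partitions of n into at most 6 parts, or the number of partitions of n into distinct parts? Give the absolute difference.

Partitions of 24 into at most 6 parts: 532.
Partitions of 24 into distinct parts: 122.
|532 − 122| = 410.

410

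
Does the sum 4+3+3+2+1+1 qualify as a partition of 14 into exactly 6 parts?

The parts sum to 14, and the condition 'there are exactly 6 summands' holds.

Yes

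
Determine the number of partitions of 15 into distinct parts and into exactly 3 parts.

Listing the qualifying partitions of 15:
12 + 2 + 1
11 + 3 + 1
10 + 4 + 1
10 + 3 + 2
9 + 5 + 1
9 + 4 + 2
8 + 6 + 1
8 + 5 + 2
8 + 4 + 3
7 + 6 + 2
7 + 5 + 3
6 + 5 + 4

12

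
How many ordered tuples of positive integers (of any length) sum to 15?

The number of compositions of n is 2^(n−1); here 2^14 = 16384.

16384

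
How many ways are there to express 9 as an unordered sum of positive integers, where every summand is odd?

8

Listing the qualifying partitions of 9:
9
7 + 1 + 1
5 + 3 + 1
5 + 1 + 1 + 1 + 1
3 + 3 + 3
3 + 3 + 1 + 1 + 1
3 + 1 + 1 + 1 + 1 + 1 + 1
1 + 1 + 1 + 1 + 1 + 1 + 1 + 1 + 1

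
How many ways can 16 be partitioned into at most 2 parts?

They are:
16
15,1
14,2
13,3
12,4
11,5
10,6
9,7
8,8
That's 9 in total.

9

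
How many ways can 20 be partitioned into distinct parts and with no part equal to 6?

47

A partial list (first 12 by largest part):
20
1+19
2+18
3+17
1+2+17
4+16
1+3+16
5+15
1+4+15
2+3+15
1+5+14
2+4+14
…and 35 more, for 47 total.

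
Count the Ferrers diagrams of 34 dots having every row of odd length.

512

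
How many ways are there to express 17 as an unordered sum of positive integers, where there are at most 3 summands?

33

A partial list (first 12 by largest part):
17
16 + 1
15 + 2
15 + 1 + 1
14 + 3
14 + 2 + 1
13 + 4
13 + 3 + 1
13 + 2 + 2
12 + 5
12 + 4 + 1
12 + 3 + 2
…and 21 more, for 33 total.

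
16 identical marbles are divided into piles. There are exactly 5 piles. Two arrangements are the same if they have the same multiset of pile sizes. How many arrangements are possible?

A partial list (first 12 by largest part):
12 + 1 + 1 + 1 + 1
11 + 2 + 1 + 1 + 1
10 + 3 + 1 + 1 + 1
10 + 2 + 2 + 1 + 1
9 + 4 + 1 + 1 + 1
9 + 3 + 2 + 1 + 1
9 + 2 + 2 + 2 + 1
8 + 5 + 1 + 1 + 1
8 + 4 + 2 + 1 + 1
8 + 3 + 3 + 1 + 1
8 + 3 + 2 + 2 + 1
8 + 2 + 2 + 2 + 2
…and 25 more, for 37 total.

37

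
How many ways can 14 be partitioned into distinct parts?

22

The partitions of 14 that satisfy the conditions:
14
13+1
12+2
11+3
11+2+1
10+4
10+3+1
9+5
9+4+1
9+3+2
8+6
8+5+1
8+4+2
8+3+2+1
7+6+1
7+5+2
7+4+3
7+4+2+1
6+5+3
6+5+2+1
6+4+3+1
5+4+3+2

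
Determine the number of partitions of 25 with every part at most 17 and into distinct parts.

123

Systematic enumeration (by largest part, then next-largest, …) yields 123.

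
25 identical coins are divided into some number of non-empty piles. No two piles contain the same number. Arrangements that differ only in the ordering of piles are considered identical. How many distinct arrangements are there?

142

Direct enumeration gives 142 partitions.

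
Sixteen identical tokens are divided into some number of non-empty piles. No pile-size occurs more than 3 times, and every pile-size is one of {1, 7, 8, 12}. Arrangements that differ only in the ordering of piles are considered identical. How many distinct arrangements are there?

Listing the qualifying partitions of 16:
8,8
1,7,8
1,1,7,7

3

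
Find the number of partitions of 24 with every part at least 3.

110

Counting exhaustively, 110 partitions satisfy the conditions.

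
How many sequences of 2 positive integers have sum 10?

Equivalently, choose which 1 of the 9 gaps become plus signs: C(9,1) = 9.

9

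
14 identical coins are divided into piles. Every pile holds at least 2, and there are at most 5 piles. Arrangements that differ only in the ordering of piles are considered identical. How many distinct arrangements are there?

31

There are too many to list fully; the first 12 (by largest part) are:
14
12, 2
11, 3
10, 4
10, 2, 2
9, 5
9, 3, 2
8, 6
8, 4, 2
8, 3, 3
8, 2, 2, 2
7, 7
…and 19 more, for 31 total.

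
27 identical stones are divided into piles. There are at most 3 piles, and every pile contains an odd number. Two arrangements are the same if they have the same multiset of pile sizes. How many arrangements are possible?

20

Listing the qualifying partitions of 27:
27
1, 1, 25
1, 3, 23
1, 5, 21
3, 3, 21
1, 7, 19
3, 5, 19
1, 9, 17
3, 7, 17
5, 5, 17
1, 11, 15
3, 9, 15
5, 7, 15
1, 13, 13
3, 11, 13
5, 9, 13
7, 7, 13
5, 11, 11
7, 9, 11
9, 9, 9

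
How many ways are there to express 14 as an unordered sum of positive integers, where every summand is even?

Enumerating:
14
2, 12
4, 10
2, 2, 10
6, 8
2, 4, 8
2, 2, 2, 8
2, 6, 6
4, 4, 6
2, 2, 4, 6
2, 2, 2, 2, 6
2, 4, 4, 4
2, 2, 2, 4, 4
2, 2, 2, 2, 2, 4
2, 2, 2, 2, 2, 2, 2
Counting gives 15.

15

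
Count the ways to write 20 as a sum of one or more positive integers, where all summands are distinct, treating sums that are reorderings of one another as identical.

64

A partial list (first 12 by largest part):
20
1+19
2+18
3+17
1+2+17
4+16
1+3+16
5+15
1+4+15
2+3+15
6+14
1+5+14
…and 52 more, for 64 total.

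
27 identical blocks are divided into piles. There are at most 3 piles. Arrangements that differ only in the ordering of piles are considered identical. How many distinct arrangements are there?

75

Counting exhaustively, 75 partitions satisfy the conditions.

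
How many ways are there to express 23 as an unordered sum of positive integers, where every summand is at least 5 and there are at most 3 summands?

18

The partitions of 23 that satisfy the conditions:
23
18+5
17+6
16+7
15+8
14+9
13+10
13+5+5
12+11
12+6+5
11+7+5
11+6+6
10+8+5
10+7+6
9+9+5
9+8+6
9+7+7
8+8+7
That's 18 in total.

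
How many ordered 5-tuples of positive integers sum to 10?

A composition of 10 into 5 positive parts is chosen by placing 4 dividers among the 9 gaps between 10 units: C(9,4) = 126.

126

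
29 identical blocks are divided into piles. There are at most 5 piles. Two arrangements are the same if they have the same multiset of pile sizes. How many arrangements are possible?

603

A full systematic count gives 603.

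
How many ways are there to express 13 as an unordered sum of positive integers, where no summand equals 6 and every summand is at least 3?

The partitions of 13 that satisfy the conditions:
13
3 + 10
4 + 9
5 + 8
3 + 3 + 7
3 + 5 + 5
4 + 4 + 5
3 + 3 + 3 + 4

8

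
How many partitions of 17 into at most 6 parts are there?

163

A full systematic count gives 163.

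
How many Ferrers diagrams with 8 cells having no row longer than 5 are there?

18

Listing the qualifying partitions of 8:
3+5
1+2+5
1+1+1+5
4+4
1+3+4
2+2+4
1+1+2+4
1+1+1+1+4
2+3+3
1+1+3+3
1+2+2+3
1+1+1+2+3
1+1+1+1+1+3
2+2+2+2
1+1+2+2+2
1+1+1+1+2+2
1+1+1+1+1+1+2
1+1+1+1+1+1+1+1
That's 18 in total.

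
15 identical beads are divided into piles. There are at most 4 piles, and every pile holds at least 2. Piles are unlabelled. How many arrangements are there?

30

A partial list (first 12 by largest part):
15
2+13
3+12
4+11
2+2+11
5+10
2+3+10
6+9
2+4+9
3+3+9
2+2+2+9
7+8
…and 18 more, for 30 total.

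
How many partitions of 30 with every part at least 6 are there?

A partial list (first 12 by largest part):
30
24 + 6
23 + 7
22 + 8
21 + 9
20 + 10
19 + 11
18 + 12
18 + 6 + 6
17 + 13
17 + 7 + 6
16 + 14
…and 28 more, for 40 total.

40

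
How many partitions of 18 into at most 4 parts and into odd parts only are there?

16

The partitions of 18 that satisfy the conditions:
1,17
3,15
1,1,1,15
5,13
1,1,3,13
7,11
1,1,5,11
1,3,3,11
9,9
1,1,7,9
1,3,5,9
3,3,3,9
1,3,7,7
1,5,5,7
3,3,5,7
3,5,5,5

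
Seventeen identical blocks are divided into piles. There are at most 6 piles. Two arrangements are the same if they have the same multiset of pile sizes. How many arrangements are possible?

Systematic enumeration (by largest part, then next-largest, …) yields 163.

163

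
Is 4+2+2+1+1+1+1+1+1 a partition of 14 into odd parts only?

No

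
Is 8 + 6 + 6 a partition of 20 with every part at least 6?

Yes

The parts sum to 20, and the condition 'every summand is at least 6' holds.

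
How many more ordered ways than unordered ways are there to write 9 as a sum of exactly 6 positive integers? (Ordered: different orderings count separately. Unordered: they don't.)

53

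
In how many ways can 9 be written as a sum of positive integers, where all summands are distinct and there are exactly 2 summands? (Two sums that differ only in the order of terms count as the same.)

4

Enumerating:
8+1
7+2
6+3
5+4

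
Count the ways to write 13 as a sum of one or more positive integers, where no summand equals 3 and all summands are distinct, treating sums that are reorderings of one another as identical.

The partitions of 13 that satisfy the conditions:
13
12+1
11+2
10+2+1
9+4
8+5
8+4+1
7+6
7+5+1
7+4+2
6+5+2
6+4+2+1

12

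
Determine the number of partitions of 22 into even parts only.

56

A partial list (first 12 by largest part):
22
2+20
4+18
2+2+18
6+16
2+4+16
2+2+2+16
8+14
2+6+14
4+4+14
2+2+4+14
2+2+2+2+14
…and 44 more, for 56 total.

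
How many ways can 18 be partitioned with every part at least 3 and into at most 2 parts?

They are:
18
15+3
14+4
13+5
12+6
11+7
10+8
9+9
That's 8 in total.

8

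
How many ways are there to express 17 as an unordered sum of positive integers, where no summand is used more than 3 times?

166

A full systematic count gives 166.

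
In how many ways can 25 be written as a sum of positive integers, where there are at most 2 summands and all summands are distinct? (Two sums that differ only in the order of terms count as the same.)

13

Enumerating:
25
24 + 1
23 + 2
22 + 3
21 + 4
20 + 5
19 + 6
18 + 7
17 + 8
16 + 9
15 + 10
14 + 11
13 + 12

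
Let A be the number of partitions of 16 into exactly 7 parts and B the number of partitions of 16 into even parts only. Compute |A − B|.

6

Partitions of 16 into exactly 7 parts: 28.
Partitions of 16 into even parts only: 22.
|28 − 22| = 6.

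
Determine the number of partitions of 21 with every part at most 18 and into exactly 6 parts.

Systematic enumeration (by largest part, then next-largest, …) yields 110.

110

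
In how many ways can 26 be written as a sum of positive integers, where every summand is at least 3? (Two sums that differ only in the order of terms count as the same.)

Systematic enumeration (by largest part, then next-largest, …) yields 158.

158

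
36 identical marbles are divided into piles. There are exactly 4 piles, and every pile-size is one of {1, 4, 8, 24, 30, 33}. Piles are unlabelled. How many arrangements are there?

Enumerating:
33+1+1+1
30+4+1+1
24+4+4+4

3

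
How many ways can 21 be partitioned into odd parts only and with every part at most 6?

Listing the qualifying partitions of 21:
5+5+5+5+1
5+5+5+3+3
5+5+5+3+1+1+1
5+5+5+1+1+1+1+1+1
5+5+3+3+3+1+1
5+5+3+3+1+1+1+1+1
5+5+3+1+1+1+1+1+1+1+1
5+5+1+1+1+1+1+1+1+1+1+1+1
5+3+3+3+3+3+1
5+3+3+3+3+1+1+1+1
5+3+3+3+1+1+1+1+1+1+1
5+3+3+1+1+1+1+1+1+1+1+1+1
5+3+1+1+1+1+1+1+1+1+1+1+1+1+1
5+1+1+1+1+1+1+1+1+1+1+1+1+1+1+1+1
3+3+3+3+3+3+3
3+3+3+3+3+3+1+1+1
3+3+3+3+3+1+1+1+1+1+1
3+3+3+3+1+1+1+1+1+1+1+1+1
3+3+3+1+1+1+1+1+1+1+1+1+1+1+1
3+3+1+1+1+1+1+1+1+1+1+1+1+1+1+1+1
3+1+1+1+1+1+1+1+1+1+1+1+1+1+1+1+1+1+1
1+1+1+1+1+1+1+1+1+1+1+1+1+1+1+1+1+1+1+1+1

22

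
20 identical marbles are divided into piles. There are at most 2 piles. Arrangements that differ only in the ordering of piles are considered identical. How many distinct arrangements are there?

11

Listing the qualifying partitions of 20:
20
19, 1
18, 2
17, 3
16, 4
15, 5
14, 6
13, 7
12, 8
11, 9
10, 10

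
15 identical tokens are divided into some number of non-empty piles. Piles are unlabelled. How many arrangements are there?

176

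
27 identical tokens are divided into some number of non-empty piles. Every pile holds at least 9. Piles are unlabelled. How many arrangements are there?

They are:
27
18, 9
17, 10
16, 11
15, 12
14, 13
9, 9, 9

7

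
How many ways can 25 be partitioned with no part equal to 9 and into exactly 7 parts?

213

Systematic enumeration (by largest part, then next-largest, …) yields 213.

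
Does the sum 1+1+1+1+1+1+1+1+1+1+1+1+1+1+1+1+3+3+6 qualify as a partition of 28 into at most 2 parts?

No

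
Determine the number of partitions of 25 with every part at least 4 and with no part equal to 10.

A partial list (first 12 by largest part):
25
21, 4
20, 5
19, 6
18, 7
17, 8
17, 4, 4
16, 9
16, 5, 4
15, 6, 4
15, 5, 5
14, 11
…and 37 more, for 49 total.

49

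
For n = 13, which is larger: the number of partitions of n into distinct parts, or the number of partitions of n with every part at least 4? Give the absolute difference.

13

Partitions of 13 into distinct parts: 18.
Partitions of 13 with every part at least 4: 5.
|18 − 5| = 13.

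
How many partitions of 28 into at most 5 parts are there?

There are 540 such partitions.

540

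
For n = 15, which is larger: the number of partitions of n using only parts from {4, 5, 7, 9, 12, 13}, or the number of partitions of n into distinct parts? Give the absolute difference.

25

Partitions of 15 using only parts from {4, 5, 7, 9, 12, 13}: 2.
Partitions of 15 into distinct parts: 27.
|2 − 27| = 25.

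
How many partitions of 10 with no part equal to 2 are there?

Enumerating:
10
9, 1
8, 1, 1
7, 3
7, 1, 1, 1
6, 4
6, 3, 1
6, 1, 1, 1, 1
5, 5
5, 4, 1
5, 3, 1, 1
5, 1, 1, 1, 1, 1
4, 4, 1, 1
4, 3, 3
4, 3, 1, 1, 1
4, 1, 1, 1, 1, 1, 1
3, 3, 3, 1
3, 3, 1, 1, 1, 1
3, 1, 1, 1, 1, 1, 1, 1
1, 1, 1, 1, 1, 1, 1, 1, 1, 1
Counting gives 20.

20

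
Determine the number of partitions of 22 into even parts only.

56

There are too many to list fully; the first 12 (by largest part) are:
22
20+2
18+4
18+2+2
16+6
16+4+2
16+2+2+2
14+8
14+6+2
14+4+4
14+4+2+2
14+2+2+2+2
…and 44 more, for 56 total.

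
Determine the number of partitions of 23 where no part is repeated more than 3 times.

592

Enumerating by decreasing first part gives 592 partitions in all.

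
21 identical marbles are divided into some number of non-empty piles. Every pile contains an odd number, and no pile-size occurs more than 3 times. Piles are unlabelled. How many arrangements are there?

A partial list (first 12 by largest part):
21
19 + 1 + 1
17 + 3 + 1
15 + 5 + 1
15 + 3 + 3
15 + 3 + 1 + 1 + 1
13 + 7 + 1
13 + 5 + 3
13 + 5 + 1 + 1 + 1
13 + 3 + 3 + 1 + 1
11 + 9 + 1
11 + 7 + 3
…and 20 more, for 32 total.

32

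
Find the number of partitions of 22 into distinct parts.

89

A full systematic count gives 89.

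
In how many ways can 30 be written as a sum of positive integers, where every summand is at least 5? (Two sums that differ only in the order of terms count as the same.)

There are too many to list fully; the first 12 (by largest part) are:
30
25 + 5
24 + 6
23 + 7
22 + 8
21 + 9
20 + 10
20 + 5 + 5
19 + 11
19 + 6 + 5
18 + 12
18 + 7 + 5
…and 58 more, for 70 total.

70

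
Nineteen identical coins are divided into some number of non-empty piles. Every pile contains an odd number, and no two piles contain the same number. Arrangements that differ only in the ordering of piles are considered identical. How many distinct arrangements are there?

Enumerating:
19
15 + 3 + 1
13 + 5 + 1
11 + 7 + 1
11 + 5 + 3
9 + 7 + 3
That's 6 in total.

6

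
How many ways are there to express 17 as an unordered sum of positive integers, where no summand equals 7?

255

A full systematic count gives 255.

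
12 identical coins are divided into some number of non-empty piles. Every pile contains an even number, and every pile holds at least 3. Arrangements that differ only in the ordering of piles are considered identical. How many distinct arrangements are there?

4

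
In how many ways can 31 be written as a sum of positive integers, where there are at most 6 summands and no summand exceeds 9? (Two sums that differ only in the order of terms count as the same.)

There are 205 such partitions.

205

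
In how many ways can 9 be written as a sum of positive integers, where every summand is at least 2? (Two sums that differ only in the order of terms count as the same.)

The partitions of 9 that satisfy the conditions:
9
7 + 2
6 + 3
5 + 4
5 + 2 + 2
4 + 3 + 2
3 + 3 + 3
3 + 2 + 2 + 2
That's 8 in total.

8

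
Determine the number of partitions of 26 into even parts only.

There are 101 such partitions.

101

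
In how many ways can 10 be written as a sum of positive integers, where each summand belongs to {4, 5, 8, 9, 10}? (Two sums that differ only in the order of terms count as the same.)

Listing the qualifying partitions of 10:
10
5+5

2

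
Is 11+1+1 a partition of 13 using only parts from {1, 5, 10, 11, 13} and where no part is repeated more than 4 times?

The parts sum to 13, and the condition 'each summand belongs to {1, 5, 10, 11, 13}' holds; the condition 'no summand is used more than 4 times' holds.

Yes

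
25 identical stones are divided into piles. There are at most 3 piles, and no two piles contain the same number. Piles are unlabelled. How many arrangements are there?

A partial list (first 12 by largest part):
25
24+1
23+2
22+3
22+2+1
21+4
21+3+1
20+5
20+4+1
20+3+2
19+6
19+5+1
…and 41 more, for 53 total.

53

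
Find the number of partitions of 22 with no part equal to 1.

Systematic enumeration (by largest part, then next-largest, …) yields 210.

210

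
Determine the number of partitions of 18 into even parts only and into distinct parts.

They are:
18
2 + 16
4 + 14
6 + 12
2 + 4 + 12
8 + 10
2 + 6 + 10
4 + 6 + 8

8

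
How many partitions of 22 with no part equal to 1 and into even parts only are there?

56

A partial list (first 12 by largest part):
22
2+20
4+18
2+2+18
6+16
2+4+16
2+2+2+16
8+14
2+6+14
4+4+14
2+2+4+14
2+2+2+2+14
…and 44 more, for 56 total.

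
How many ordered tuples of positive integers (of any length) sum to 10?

512

There are 9 gaps and each independently is a cut or not, giving 2^9 = 512.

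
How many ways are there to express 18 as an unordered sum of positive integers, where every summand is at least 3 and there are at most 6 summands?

33

A partial list (first 12 by largest part):
18
3,15
4,14
5,13
6,12
3,3,12
7,11
3,4,11
8,10
3,5,10
4,4,10
9,9
…and 21 more, for 33 total.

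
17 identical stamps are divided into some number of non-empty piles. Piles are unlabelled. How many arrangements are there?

Systematic enumeration (by largest part, then next-largest, …) yields 297.

297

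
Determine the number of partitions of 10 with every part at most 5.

There are too many to list fully; the first 12 (by largest part) are:
5, 5
5, 4, 1
5, 3, 2
5, 3, 1, 1
5, 2, 2, 1
5, 2, 1, 1, 1
5, 1, 1, 1, 1, 1
4, 4, 2
4, 4, 1, 1
4, 3, 3
4, 3, 2, 1
4, 3, 1, 1, 1
…and 18 more, for 30 total.

30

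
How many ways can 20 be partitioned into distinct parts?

There are too many to list fully; the first 12 (by largest part) are:
20
19, 1
18, 2
17, 3
17, 2, 1
16, 4
16, 3, 1
15, 5
15, 4, 1
15, 3, 2
14, 6
14, 5, 1
…and 52 more, for 64 total.

64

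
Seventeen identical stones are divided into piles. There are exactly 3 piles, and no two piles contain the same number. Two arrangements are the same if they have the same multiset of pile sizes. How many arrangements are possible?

Enumerating:
14, 2, 1
13, 3, 1
12, 4, 1
12, 3, 2
11, 5, 1
11, 4, 2
10, 6, 1
10, 5, 2
10, 4, 3
9, 7, 1
9, 6, 2
9, 5, 3
8, 7, 2
8, 6, 3
8, 5, 4
7, 6, 4

16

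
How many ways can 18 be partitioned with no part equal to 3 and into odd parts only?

19

The partitions of 18 that satisfy the conditions:
1+17
1+1+1+15
5+13
1+1+1+1+1+13
7+11
1+1+5+11
1+1+1+1+1+1+1+11
9+9
1+1+7+9
1+1+1+1+5+9
1+1+1+1+1+1+1+1+1+9
1+1+1+1+7+7
1+5+5+7
1+1+1+1+1+1+5+7
1+1+1+1+1+1+1+1+1+1+1+7
1+1+1+5+5+5
1+1+1+1+1+1+1+1+5+5
1+1+1+1+1+1+1+1+1+1+1+1+1+5
1+1+1+1+1+1+1+1+1+1+1+1+1+1+1+1+1+1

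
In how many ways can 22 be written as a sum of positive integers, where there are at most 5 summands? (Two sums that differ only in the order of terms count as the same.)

255

Enumerating by decreasing first part gives 255 partitions in all.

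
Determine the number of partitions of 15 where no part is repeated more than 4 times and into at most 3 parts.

There are too many to list fully; the first 12 (by largest part) are:
15
14, 1
13, 2
13, 1, 1
12, 3
12, 2, 1
11, 4
11, 3, 1
11, 2, 2
10, 5
10, 4, 1
10, 3, 2
…and 15 more, for 27 total.

27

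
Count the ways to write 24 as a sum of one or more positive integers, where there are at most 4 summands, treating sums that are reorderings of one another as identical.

169

A full systematic count gives 169.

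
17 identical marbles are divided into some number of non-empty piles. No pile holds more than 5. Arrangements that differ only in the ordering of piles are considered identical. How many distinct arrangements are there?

119

There are 119 such partitions.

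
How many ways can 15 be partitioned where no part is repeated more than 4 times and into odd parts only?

16

Listing the qualifying partitions of 15:
15
1+1+13
1+3+11
1+1+1+1+11
1+5+9
3+3+9
1+1+1+3+9
1+7+7
3+5+7
1+1+1+5+7
1+1+3+3+7
5+5+5
1+1+3+5+5
1+3+3+3+5
1+1+1+1+3+3+5
1+1+1+3+3+3+3
Counting gives 16.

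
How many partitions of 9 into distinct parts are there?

The partitions of 9 that satisfy the conditions:
9
8, 1
7, 2
6, 3
6, 2, 1
5, 4
5, 3, 1
4, 3, 2
Counting gives 8.

8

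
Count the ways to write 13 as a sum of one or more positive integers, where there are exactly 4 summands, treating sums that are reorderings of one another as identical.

Enumerating:
10,1,1,1
9,2,1,1
8,3,1,1
8,2,2,1
7,4,1,1
7,3,2,1
7,2,2,2
6,5,1,1
6,4,2,1
6,3,3,1
6,3,2,2
5,5,2,1
5,4,3,1
5,4,2,2
5,3,3,2
4,4,4,1
4,4,3,2
4,3,3,3

18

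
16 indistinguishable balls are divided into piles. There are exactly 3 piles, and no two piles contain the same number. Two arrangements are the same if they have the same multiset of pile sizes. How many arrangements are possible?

Listing the qualifying partitions of 16:
13+2+1
12+3+1
11+4+1
11+3+2
10+5+1
10+4+2
9+6+1
9+5+2
9+4+3
8+7+1
8+6+2
8+5+3
7+6+3
7+5+4

14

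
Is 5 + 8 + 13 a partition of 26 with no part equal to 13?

No

The parts sum to 26, and the condition 'no summand equals 13' is violated.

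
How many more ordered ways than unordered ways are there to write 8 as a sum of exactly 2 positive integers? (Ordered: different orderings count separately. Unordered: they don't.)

Compositions: C(7,1) = 7.
Partitions of 8 into exactly 2 parts: 4.
Difference: 7 − 4 = 3.

3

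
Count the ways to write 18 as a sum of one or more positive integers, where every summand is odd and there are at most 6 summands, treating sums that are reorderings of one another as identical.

27

There are too many to list fully; the first 12 (by largest part) are:
17, 1
15, 3
15, 1, 1, 1
13, 5
13, 3, 1, 1
13, 1, 1, 1, 1, 1
11, 7
11, 5, 1, 1
11, 3, 3, 1
11, 3, 1, 1, 1, 1
9, 9
9, 7, 1, 1
…and 15 more, for 27 total.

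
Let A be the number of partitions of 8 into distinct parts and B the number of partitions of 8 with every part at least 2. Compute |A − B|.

1

Partitions of 8 into distinct parts: 6.
Partitions of 8 with every part at least 2: 7.
|6 − 7| = 1.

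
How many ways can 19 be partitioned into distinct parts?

54

A partial list (first 12 by largest part):
19
18, 1
17, 2
16, 3
16, 2, 1
15, 4
15, 3, 1
14, 5
14, 4, 1
14, 3, 2
13, 6
13, 5, 1
…and 42 more, for 54 total.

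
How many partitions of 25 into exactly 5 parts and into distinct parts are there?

30

There are too many to list fully; the first 12 (by largest part) are:
15,4,3,2,1
14,5,3,2,1
13,6,3,2,1
13,5,4,2,1
12,7,3,2,1
12,6,4,2,1
12,5,4,3,1
11,8,3,2,1
11,7,4,2,1
11,6,5,2,1
11,6,4,3,1
11,5,4,3,2
…and 18 more, for 30 total.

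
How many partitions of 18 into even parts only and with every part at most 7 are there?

Enumerating:
6,6,6
2,4,6,6
2,2,2,6,6
4,4,4,6
2,2,4,4,6
2,2,2,2,4,6
2,2,2,2,2,2,6
2,4,4,4,4
2,2,2,4,4,4
2,2,2,2,2,4,4
2,2,2,2,2,2,2,4
2,2,2,2,2,2,2,2,2

12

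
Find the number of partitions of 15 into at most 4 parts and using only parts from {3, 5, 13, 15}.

2

Enumerating:
15
5, 5, 5
Counting gives 2.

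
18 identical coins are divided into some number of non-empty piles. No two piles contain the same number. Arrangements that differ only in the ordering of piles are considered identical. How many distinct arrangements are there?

There are too many to list fully; the first 12 (by largest part) are:
18
17+1
16+2
15+3
15+2+1
14+4
14+3+1
13+5
13+4+1
13+3+2
12+6
12+5+1
…and 34 more, for 46 total.

46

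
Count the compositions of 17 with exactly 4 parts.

Equivalently, choose which 3 of the 16 gaps become plus signs: C(16,3) = 560.

560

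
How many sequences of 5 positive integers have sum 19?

3060

A composition of 19 into 5 positive parts is chosen by placing 4 dividers among the 18 gaps between 19 units: C(18,4) = 3060.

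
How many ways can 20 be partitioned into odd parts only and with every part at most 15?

61

There are too many to list fully; the first 12 (by largest part) are:
15, 5
15, 3, 1, 1
15, 1, 1, 1, 1, 1
13, 7
13, 5, 1, 1
13, 3, 3, 1
13, 3, 1, 1, 1, 1
13, 1, 1, 1, 1, 1, 1, 1
11, 9
11, 7, 1, 1
11, 5, 3, 1
11, 5, 1, 1, 1, 1
…and 49 more, for 61 total.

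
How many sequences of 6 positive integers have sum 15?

A composition of 15 into 6 positive parts is chosen by placing 5 dividers among the 14 gaps between 15 units: C(14,5) = 2002.

2002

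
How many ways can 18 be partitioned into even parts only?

There are too many to list fully; the first 12 (by largest part) are:
18
16, 2
14, 4
14, 2, 2
12, 6
12, 4, 2
12, 2, 2, 2
10, 8
10, 6, 2
10, 4, 4
10, 4, 2, 2
10, 2, 2, 2, 2
…and 18 more, for 30 total.

30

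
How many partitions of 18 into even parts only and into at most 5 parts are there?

23

Enumerating:
18
16+2
14+4
14+2+2
12+6
12+4+2
12+2+2+2
10+8
10+6+2
10+4+4
10+4+2+2
10+2+2+2+2
8+8+2
8+6+4
8+6+2+2
8+4+4+2
8+4+2+2+2
6+6+6
6+6+4+2
6+6+2+2+2
6+4+4+4
6+4+4+2+2
4+4+4+4+2
Counting gives 23.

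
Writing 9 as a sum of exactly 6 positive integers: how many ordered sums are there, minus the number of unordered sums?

53

Ordered (compositions into 6 parts): C(8,5) = 56.
Partitions of 9 into exactly 6 parts: 3.
Difference: 56 − 3 = 53.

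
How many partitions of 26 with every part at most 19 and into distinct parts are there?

Enumerating by decreasing first part gives 151 partitions in all.

151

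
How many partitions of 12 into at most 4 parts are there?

A partial list (first 12 by largest part):
12
11+1
10+2
10+1+1
9+3
9+2+1
9+1+1+1
8+4
8+3+1
8+2+2
8+2+1+1
7+5
…and 22 more, for 34 total.

34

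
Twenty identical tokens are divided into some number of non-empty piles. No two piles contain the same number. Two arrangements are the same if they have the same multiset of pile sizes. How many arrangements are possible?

A partial list (first 12 by largest part):
20
1, 19
2, 18
3, 17
1, 2, 17
4, 16
1, 3, 16
5, 15
1, 4, 15
2, 3, 15
6, 14
1, 5, 14
…and 52 more, for 64 total.

64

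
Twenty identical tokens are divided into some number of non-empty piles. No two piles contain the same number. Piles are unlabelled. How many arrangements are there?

64

There are too many to list fully; the first 12 (by largest part) are:
20
19+1
18+2
17+3
17+2+1
16+4
16+3+1
15+5
15+4+1
15+3+2
14+6
14+5+1
…and 52 more, for 64 total.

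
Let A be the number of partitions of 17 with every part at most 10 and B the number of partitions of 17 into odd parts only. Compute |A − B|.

229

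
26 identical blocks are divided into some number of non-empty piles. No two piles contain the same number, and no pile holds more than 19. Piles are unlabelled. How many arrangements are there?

Counting exhaustively, 151 partitions satisfy the conditions.

151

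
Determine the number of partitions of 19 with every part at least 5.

10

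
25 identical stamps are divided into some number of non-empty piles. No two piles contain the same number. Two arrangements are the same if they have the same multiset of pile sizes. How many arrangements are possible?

142

A full systematic count gives 142.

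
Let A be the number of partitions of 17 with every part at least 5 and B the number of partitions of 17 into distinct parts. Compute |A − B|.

31

Partitions of 17 with every part at least 5: 7.
Partitions of 17 into distinct parts: 38.
|7 − 38| = 31.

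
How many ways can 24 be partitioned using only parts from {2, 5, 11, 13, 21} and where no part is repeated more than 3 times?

3

They are:
13 + 11
13 + 5 + 2 + 2 + 2
11 + 11 + 2
That's 3 in total.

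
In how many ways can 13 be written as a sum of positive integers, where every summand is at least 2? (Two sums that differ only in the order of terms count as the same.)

24

They are:
13
11 + 2
10 + 3
9 + 4
9 + 2 + 2
8 + 5
8 + 3 + 2
7 + 6
7 + 4 + 2
7 + 3 + 3
7 + 2 + 2 + 2
6 + 5 + 2
6 + 4 + 3
6 + 3 + 2 + 2
5 + 5 + 3
5 + 4 + 4
5 + 4 + 2 + 2
5 + 3 + 3 + 2
5 + 2 + 2 + 2 + 2
4 + 4 + 3 + 2
4 + 3 + 3 + 3
4 + 3 + 2 + 2 + 2
3 + 3 + 3 + 2 + 2
3 + 2 + 2 + 2 + 2 + 2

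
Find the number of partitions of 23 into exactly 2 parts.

11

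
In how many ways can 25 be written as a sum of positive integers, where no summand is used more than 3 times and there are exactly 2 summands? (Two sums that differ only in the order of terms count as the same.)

12

Enumerating:
24 + 1
23 + 2
22 + 3
21 + 4
20 + 5
19 + 6
18 + 7
17 + 8
16 + 9
15 + 10
14 + 11
13 + 12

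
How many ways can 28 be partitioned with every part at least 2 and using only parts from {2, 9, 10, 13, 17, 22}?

Enumerating:
2 + 2 + 2 + 22
2 + 9 + 17
2 + 13 + 13
2 + 2 + 2 + 9 + 13
2 + 2 + 2 + 2 + 10 + 10
9 + 9 + 10
2 + 2 + 2 + 2 + 2 + 2 + 2 + 2 + 2 + 10
2 + 2 + 2 + 2 + 2 + 9 + 9
2 + 2 + 2 + 2 + 2 + 2 + 2 + 2 + 2 + 2 + 2 + 2 + 2 + 2
Counting gives 9.

9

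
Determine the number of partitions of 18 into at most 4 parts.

84

There are 84 such partitions.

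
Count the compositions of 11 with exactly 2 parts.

10

Place 1 bars in the 10 internal gaps of a row of 11 dots: C(10,1) = 10.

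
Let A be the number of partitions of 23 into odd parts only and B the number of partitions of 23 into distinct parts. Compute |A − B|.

0

Partitions of 23 into odd parts only: 104.
Partitions of 23 into distinct parts: 104.
|104 − 104| = 0.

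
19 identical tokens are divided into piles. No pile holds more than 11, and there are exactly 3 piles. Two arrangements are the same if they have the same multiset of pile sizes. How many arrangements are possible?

The partitions of 19 that satisfy the conditions:
11+7+1
11+6+2
11+5+3
11+4+4
10+8+1
10+7+2
10+6+3
10+5+4
9+9+1
9+8+2
9+7+3
9+6+4
9+5+5
8+8+3
8+7+4
8+6+5
7+7+5
7+6+6

18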